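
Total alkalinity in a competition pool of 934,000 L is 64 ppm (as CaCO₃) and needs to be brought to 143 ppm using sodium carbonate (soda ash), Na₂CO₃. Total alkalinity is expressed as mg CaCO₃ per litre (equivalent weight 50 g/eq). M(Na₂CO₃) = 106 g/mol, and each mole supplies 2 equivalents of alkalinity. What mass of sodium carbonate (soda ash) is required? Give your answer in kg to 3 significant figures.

Alkalinity to add: (143 − 64) = 79 mg/L as CaCO₃ × 934,000 L = 73,790 g as CaCO₃.
Equivalents: 73,790 g ÷ 50 g/eq = 1476 eq.
Each mole of Na₂CO₃ supplies 2 eq, so 1476 / 2 = 737.9 mol.
Mass: 737.9 mol × 106 g/mol = 78,210 g.

78.2 kg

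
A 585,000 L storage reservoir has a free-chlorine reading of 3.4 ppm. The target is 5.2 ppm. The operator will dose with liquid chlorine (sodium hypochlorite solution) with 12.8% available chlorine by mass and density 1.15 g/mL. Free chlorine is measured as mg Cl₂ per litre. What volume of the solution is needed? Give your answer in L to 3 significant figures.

Chlorine deficit: 5.2 − 3.4 = 1.8 ppm = 1.8 mg/L as Cl₂.
Cl₂ equivalent needed: 1.8 mg/L × 585,000 L = 1,053,000 mg = 1053 g.
Product at 12.8% available chlorine: 1053 / 0.128 = 8227 g.
Volume at density 1.15 g/mL: 8227 g ÷ 1.15 g/mL = 7154 mL.

7.15 L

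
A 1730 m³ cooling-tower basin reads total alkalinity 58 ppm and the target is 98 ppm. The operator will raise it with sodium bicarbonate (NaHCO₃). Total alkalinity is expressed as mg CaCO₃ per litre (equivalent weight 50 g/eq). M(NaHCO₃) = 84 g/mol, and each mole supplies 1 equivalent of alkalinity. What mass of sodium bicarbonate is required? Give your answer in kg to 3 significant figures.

Volume: 1730 m³ = 1,730,000 L.
Alkalinity to add: (98 − 58) = 40 mg/L as CaCO₃ × 1,730,000 L = 69,200 g as CaCO₃.
Equivalents: 69,200 g ÷ 50 g/eq = 1384 eq.
NaHCO₃ supplies 1 eq per mole → 1384 mol.
Mass: 1384 mol × 84 g/mol = 116,300 g.

116 kg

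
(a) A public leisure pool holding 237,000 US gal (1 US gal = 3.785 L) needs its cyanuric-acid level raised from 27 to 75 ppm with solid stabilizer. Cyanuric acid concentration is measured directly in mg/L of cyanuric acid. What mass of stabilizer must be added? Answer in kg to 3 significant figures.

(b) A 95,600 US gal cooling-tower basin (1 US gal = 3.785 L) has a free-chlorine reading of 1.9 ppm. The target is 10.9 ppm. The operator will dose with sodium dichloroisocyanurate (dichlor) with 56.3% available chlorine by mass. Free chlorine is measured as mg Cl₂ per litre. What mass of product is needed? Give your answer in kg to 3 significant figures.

(a) Volume: 237,000 US gal × 3.785 L/gal = 897,045 L.
(a) CYA to add: (75 − 27) = 48 mg/L × 897,045 L = 43,060 g cyanuric acid.

(b) Volume: 95,600 US gal × 3.785 L/gal = 361,846 L.
(b) Chlorine deficit: 10.9 − 1.9 = 9 ppm = 9 mg/L as Cl₂.
(b) Cl₂ equivalent needed: 9 mg/L × 361,846 L = 3,257,000 mg = 3257 g.
(b) Product at 56.3% available chlorine: 3257 / 0.563 = 5784 g.

(a) 43.1 kg; (b) 5.78 kg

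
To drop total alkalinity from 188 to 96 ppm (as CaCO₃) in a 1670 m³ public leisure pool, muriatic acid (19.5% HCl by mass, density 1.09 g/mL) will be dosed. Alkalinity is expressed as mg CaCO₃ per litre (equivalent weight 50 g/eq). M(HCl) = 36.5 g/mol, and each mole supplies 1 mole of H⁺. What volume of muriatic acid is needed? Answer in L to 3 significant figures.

528 L

Volume: 1670 m³ = 1,670,000 L.
Alkalinity to neutralize: (188 − 96) = 92 mg/L as CaCO₃ × 1,670,000 L = 153,600 g as CaCO₃.
Equivalents of H⁺ required: 153,600 ÷ 50 g/eq = 3073 eq = 3073 mol HCl.
Mass of HCl: 3073 × 36.5 = 112,200 g.
Mass of 19.5% solution: 112,200 / 0.195 = 575,200 g.
Volume: 575,200 g ÷ 1.09 g/mL = 527,700 mL.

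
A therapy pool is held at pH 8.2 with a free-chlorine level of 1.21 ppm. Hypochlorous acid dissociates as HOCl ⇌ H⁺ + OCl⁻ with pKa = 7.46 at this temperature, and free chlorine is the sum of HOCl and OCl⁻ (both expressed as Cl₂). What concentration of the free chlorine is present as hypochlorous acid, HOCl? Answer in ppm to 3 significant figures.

0.186 ppm

[OCl⁻]/[HOCl] = 10^(pH − pKa) = 10^(8.2 − 7.46) = 10^0.74 = 5.495.
Fraction as HOCl = 1 / (1 + 5.495) = 0.154.
HOCl = 0.154 × 1.21 ppm = 0.1863 ppm.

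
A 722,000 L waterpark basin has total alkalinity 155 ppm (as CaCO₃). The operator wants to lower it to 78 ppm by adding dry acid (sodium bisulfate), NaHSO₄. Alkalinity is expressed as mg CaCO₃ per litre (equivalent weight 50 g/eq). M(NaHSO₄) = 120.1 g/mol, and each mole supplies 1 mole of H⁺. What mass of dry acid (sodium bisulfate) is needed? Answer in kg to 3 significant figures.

134 kg

Alkalinity to neutralize: (155 − 78) = 77 mg/L as CaCO₃ × 722,000 L = 55,590 g as CaCO₃.
Equivalents of H⁺ required: 55,590 ÷ 50 g/eq = 1112 eq = 1112 mol NaHSO₄.
Mass of NaHSO₄: 1112 × 120.1 = 133,500 g.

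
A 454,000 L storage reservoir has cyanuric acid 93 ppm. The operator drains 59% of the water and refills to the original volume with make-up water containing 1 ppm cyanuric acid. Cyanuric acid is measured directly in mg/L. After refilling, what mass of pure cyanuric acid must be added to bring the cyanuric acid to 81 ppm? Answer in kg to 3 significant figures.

After draining 59% and refilling: 93 × 0.41 + 1 × 0.59 = 38.72 ppm.
Deficit to target: 81 − 38.72 = 42.28 mg/L.
Mass: 42.28 mg/L × 454,000 L = 19,200 g cyanuric acid.

19.2 kg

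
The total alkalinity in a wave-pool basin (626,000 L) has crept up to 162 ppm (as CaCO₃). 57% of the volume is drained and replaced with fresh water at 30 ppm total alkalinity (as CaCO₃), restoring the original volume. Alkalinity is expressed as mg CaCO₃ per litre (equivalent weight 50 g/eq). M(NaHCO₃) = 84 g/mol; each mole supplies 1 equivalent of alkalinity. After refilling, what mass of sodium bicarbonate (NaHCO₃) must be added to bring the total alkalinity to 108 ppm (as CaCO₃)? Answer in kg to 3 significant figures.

22.3 kg

After draining 57% and refilling: 162 × 0.43 + 30 × 0.57 = 86.76 ppm.
Deficit to target: 108 − 86.76 = 21.24 mg/L.
As CaCO₃: 21.24 mg/L × 626,000 L = 13,300 g; ÷ 50 g/eq ÷ 1 = 265.9 mol NaHCO₃.
Mass: 265.9 × 84 = 22,340 g.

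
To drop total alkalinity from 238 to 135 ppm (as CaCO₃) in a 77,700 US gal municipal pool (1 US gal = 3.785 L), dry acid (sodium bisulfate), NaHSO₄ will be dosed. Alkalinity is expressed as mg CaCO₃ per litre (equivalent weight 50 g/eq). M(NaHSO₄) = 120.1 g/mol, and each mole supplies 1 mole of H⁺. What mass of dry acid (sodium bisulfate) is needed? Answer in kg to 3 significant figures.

72.8 kg

Volume: 77,700 US gal × 3.785 L/gal = 294,094 L.
Alkalinity to neutralize: (238 − 135) = 103 mg/L as CaCO₃ × 294,094 L = 30,290 g as CaCO₃.
Equivalents of H⁺ required: 30,290 ÷ 50 g/eq = 605.8 eq = 605.8 mol NaHSO₄.
Mass of NaHSO₄: 605.8 × 120.1 = 72,760 g.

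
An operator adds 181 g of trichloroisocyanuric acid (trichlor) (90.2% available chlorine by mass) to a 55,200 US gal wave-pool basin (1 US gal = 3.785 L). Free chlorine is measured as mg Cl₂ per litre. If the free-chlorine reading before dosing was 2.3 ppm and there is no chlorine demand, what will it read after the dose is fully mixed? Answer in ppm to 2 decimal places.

Volume: 55,200 US gal × 3.785 L/gal = 208,932 L.
Available chlorine delivered: 181 g × 0.902 = 163.3 g as Cl₂.
Concentration rise: 163.3 g / 208,932 L = 0.7814 mg/L = 0.78 ppm.
Final FC: 2.3 + 0.78 = 3.08 ppm.

3.08 ppm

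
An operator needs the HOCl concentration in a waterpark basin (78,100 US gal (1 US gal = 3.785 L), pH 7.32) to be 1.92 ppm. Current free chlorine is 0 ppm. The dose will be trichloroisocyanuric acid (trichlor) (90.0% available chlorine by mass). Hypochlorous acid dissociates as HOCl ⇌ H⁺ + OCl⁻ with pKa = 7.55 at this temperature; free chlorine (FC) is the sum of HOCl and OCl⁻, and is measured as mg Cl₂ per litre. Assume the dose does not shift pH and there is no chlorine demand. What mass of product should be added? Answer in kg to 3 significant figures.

1.00 kg

Volume: 78,100 US gal × 3.785 L/gal = 295,608 L.
[OCl⁻]/[HOCl] = 10^(pH − pKa) = 10^(7.32 − 7.55) = 0.5888; fraction as HOCl = 1/(1 + 0.5888) = 0.6294.
Free chlorine required for 1.92 ppm HOCl: 1.92 / 0.6294 = 3.051 ppm.
FC to add: 3.051 − 0 = 3.051 mg/L as Cl₂.
Cl₂ equivalent: 3.051 mg/L × 295,608 L = 901.8 g.
Product at 90.0% available Cl: 901.8 / 0.9 = 1002 g.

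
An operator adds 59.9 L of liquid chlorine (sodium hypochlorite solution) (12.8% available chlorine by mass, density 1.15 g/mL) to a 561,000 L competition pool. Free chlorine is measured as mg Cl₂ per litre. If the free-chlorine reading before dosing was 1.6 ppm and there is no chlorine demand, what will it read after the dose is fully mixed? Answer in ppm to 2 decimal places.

Mass of solution: 59.9 L × 1000 mL/L × 1.15 g/mL = 68,880 g.
Available chlorine delivered: 68,880 g × 0.128 = 8817 g as Cl₂.
Concentration rise: 8817 g / 561,000 L = 15.72 mg/L = 15.72 ppm.
Final FC: 1.6 + 15.72 = 17.32 ppm.

17.32 ppm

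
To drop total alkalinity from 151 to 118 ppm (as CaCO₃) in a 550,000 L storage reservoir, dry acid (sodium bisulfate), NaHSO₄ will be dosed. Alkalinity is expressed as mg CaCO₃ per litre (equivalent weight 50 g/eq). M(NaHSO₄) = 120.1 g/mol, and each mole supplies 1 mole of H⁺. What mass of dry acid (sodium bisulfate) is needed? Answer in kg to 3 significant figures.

43.6 kg

Alkalinity to neutralize: (151 − 118) = 33 mg/L as CaCO₃ × 550,000 L = 18,150 g as CaCO₃.
Equivalents of H⁺ required: 18,150 ÷ 50 g/eq = 363 eq = 363 mol NaHSO₄.
Mass of NaHSO₄: 363 × 120.1 = 43,600 g.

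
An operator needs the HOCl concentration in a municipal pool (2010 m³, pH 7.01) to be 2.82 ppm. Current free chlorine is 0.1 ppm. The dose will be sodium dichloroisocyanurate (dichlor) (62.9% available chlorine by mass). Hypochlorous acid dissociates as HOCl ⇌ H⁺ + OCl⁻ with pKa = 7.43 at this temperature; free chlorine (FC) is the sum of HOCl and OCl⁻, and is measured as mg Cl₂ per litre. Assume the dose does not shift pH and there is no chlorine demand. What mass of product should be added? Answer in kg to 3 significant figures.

12.1 kg

Volume: 2010 m³ = 2,010,000 L.
[OCl⁻]/[HOCl] = 10^(pH − pKa) = 10^(7.01 − 7.43) = 0.3802; fraction as HOCl = 1/(1 + 0.3802) = 0.7245.
Free chlorine required for 2.82 ppm HOCl: 2.82 / 0.7245 = 3.892 ppm.
FC to add: 3.892 − 0.1 = 3.792 mg/L as Cl₂.
Cl₂ equivalent: 3.792 mg/L × 2,010,000 L = 7622 g.
Product at 62.9% available Cl: 7622 / 0.629 = 12,120 g.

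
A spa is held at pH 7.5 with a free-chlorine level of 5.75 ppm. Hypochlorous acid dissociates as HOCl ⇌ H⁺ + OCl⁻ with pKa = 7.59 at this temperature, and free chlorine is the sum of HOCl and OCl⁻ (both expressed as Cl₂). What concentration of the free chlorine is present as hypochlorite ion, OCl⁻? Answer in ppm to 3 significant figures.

2.58 ppm

[OCl⁻]/[HOCl] = 10^(pH − pKa) = 10^(7.5 − 7.59) = 10^-0.09 = 0.8128.
Fraction as HOCl = 1 / (1 + 0.8128) = 0.5516.
OCl⁻ = (1 − 0.5516) × 5.75 ppm = 2.578 ppm.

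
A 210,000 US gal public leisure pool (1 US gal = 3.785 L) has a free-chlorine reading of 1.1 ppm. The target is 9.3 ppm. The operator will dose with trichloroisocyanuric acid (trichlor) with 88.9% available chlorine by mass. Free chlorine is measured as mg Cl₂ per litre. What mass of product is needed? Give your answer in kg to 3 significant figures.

7.33 kg

Volume: 210,000 US gal × 3.785 L/gal = 794,850 L.
Chlorine deficit: 9.3 − 1.1 = 8.2 ppm = 8.2 mg/L as Cl₂.
Cl₂ equivalent needed: 8.2 mg/L × 794,850 L = 6,518,000 mg = 6518 g.
Product at 88.9% available chlorine: 6518 / 0.889 = 7332 g.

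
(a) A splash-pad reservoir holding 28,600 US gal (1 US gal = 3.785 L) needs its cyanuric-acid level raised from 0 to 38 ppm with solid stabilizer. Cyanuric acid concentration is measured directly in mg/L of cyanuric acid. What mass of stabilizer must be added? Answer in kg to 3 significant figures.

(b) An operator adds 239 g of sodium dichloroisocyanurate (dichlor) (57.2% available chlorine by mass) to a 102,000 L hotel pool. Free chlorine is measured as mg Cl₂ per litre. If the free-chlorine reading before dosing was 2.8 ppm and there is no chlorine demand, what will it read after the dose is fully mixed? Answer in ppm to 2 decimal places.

(a) 4.11 kg; (b) 4.14 ppm

(a) Volume: 28,600 US gal × 3.785 L/gal = 108,251 L.
(a) CYA to add: (38 − 0) = 38 mg/L × 108,251 L = 4114 g cyanuric acid.

(b) Available chlorine delivered: 239 g × 0.572 = 136.7 g as Cl₂.
(b) Concentration rise: 136.7 g / 102,000 L = 1.34 mg/L = 1.34 ppm.
(b) Final FC: 2.8 + 1.34 = 4.14 ppm.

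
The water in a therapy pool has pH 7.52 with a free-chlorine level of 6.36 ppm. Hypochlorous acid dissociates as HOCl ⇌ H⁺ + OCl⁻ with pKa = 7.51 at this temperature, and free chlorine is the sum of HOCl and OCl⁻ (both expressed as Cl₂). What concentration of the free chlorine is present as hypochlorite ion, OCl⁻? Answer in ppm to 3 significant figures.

[OCl⁻]/[HOCl] = 10^(pH − pKa) = 10^(7.52 − 7.51) = 10^0.01 = 1.023.
Fraction as HOCl = 1 / (1 + 1.023) = 0.4942.
OCl⁻ = (1 − 0.4942) × 6.36 ppm = 3.217 ppm.

3.22 ppm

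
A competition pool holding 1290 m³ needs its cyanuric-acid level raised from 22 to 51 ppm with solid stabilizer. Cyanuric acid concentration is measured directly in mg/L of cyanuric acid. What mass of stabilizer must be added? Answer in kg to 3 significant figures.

37.4 kg

Volume: 1290 m³ = 1,290,000 L.
CYA to add: (51 − 22) = 29 mg/L × 1,290,000 L = 37,410 g cyanuric acid.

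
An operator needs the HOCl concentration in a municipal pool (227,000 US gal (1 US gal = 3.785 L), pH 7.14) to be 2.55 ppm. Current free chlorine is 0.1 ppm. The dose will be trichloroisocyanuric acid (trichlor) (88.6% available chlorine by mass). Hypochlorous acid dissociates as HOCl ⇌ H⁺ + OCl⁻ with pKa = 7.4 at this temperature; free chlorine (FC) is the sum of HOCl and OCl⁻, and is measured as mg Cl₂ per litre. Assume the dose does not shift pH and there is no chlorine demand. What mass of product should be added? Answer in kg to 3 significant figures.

Volume: 227,000 US gal × 3.785 L/gal = 859,195 L.
[OCl⁻]/[HOCl] = 10^(pH − pKa) = 10^(7.14 − 7.4) = 0.5495; fraction as HOCl = 1/(1 + 0.5495) = 0.6454.
Free chlorine required for 2.55 ppm HOCl: 2.55 / 0.6454 = 3.951 ppm.
FC to add: 3.951 − 0.1 = 3.851 mg/L as Cl₂.
Cl₂ equivalent: 3.851 mg/L × 859,195 L = 3309 g.
Product at 88.6% available Cl: 3309 / 0.886 = 3735 g.

3.73 kg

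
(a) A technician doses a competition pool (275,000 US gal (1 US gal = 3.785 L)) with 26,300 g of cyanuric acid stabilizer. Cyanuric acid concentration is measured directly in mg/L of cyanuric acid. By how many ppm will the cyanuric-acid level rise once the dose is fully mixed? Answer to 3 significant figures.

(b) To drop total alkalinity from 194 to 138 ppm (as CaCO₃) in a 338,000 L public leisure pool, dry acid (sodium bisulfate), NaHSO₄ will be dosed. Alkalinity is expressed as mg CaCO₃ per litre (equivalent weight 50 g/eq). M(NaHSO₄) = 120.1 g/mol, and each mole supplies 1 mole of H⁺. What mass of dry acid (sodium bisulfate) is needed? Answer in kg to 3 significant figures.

(a) 25.3 ppm; (b) 45.5 kg

(a) Volume: 275,000 US gal × 3.785 L/gal = 1,040,875 L.
(a) Rise: 26,300 g / 1,040,875 L × 1000 = 25.27 mg/L.

(b) Alkalinity to neutralize: (194 − 138) = 56 mg/L as CaCO₃ × 338,000 L = 18,930 g as CaCO₃.
(b) Equivalents of H⁺ required: 18,930 ÷ 50 g/eq = 378.6 eq = 378.6 mol NaHSO₄.
(b) Mass of NaHSO₄: 378.6 × 120.1 = 45,470 g.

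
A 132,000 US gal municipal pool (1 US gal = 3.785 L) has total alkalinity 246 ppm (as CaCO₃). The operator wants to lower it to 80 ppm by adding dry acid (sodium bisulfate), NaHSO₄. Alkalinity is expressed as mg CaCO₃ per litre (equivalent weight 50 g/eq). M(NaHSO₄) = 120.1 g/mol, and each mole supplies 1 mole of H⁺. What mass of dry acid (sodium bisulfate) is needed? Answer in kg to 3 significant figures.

Volume: 132,000 US gal × 3.785 L/gal = 499,620 L.
Alkalinity to neutralize: (246 − 80) = 166 mg/L as CaCO₃ × 499,620 L = 82,940 g as CaCO₃.
Equivalents of H⁺ required: 82,940 ÷ 50 g/eq = 1659 eq = 1659 mol NaHSO₄.
Mass of NaHSO₄: 1659 × 120.1 = 199,200 g.

199 kg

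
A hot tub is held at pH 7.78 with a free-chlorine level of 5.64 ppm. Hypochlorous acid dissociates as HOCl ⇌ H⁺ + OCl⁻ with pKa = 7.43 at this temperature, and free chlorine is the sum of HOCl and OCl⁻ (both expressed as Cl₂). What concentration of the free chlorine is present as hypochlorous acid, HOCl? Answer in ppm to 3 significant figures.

[OCl⁻]/[HOCl] = 10^(pH − pKa) = 10^(7.78 − 7.43) = 10^0.35 = 2.239.
Fraction as HOCl = 1 / (1 + 2.239) = 0.3088.
HOCl = 0.3088 × 5.64 ppm = 1.741 ppm.

1.74 ppm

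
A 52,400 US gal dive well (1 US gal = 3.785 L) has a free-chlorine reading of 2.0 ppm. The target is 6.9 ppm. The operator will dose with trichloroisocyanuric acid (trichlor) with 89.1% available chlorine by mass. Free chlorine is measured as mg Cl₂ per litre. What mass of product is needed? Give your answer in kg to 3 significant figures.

Volume: 52,400 US gal × 3.785 L/gal = 198,334 L.
Chlorine deficit: 6.9 − 2.0 = 4.9 ppm = 4.9 mg/L as Cl₂.
Cl₂ equivalent needed: 4.9 mg/L × 198,334 L = 971,800 mg = 971.8 g.
Product at 89.1% available chlorine: 971.8 / 0.891 = 1091 g.

1.09 kg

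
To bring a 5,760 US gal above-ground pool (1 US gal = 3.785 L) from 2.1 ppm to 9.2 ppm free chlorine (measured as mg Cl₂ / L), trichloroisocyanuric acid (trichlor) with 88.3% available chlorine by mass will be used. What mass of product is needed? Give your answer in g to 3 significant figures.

Volume: 5,760 US gal × 3.785 L/gal = 21,802 L.
Chlorine deficit: 9.2 − 2.1 = 7.1 ppm = 7.1 mg/L as Cl₂.
Cl₂ equivalent needed: 7.1 mg/L × 21,802 L = 154,800 mg = 154.8 g.
Product at 88.3% available chlorine: 154.8 / 0.883 = 175.3 g.

175 g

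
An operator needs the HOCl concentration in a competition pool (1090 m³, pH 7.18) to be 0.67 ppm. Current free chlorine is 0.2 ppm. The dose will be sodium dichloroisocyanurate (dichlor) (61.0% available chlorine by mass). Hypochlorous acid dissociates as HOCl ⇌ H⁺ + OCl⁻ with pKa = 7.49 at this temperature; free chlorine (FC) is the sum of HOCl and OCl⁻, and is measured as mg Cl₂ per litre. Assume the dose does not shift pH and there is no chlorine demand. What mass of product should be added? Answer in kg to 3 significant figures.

1.43 kg

Volume: 1090 m³ = 1,090,000 L.
[OCl⁻]/[HOCl] = 10^(pH − pKa) = 10^(7.18 − 7.49) = 0.4898; fraction as HOCl = 1/(1 + 0.4898) = 0.6712.
Free chlorine required for 0.67 ppm HOCl: 0.67 / 0.6712 = 0.9982 ppm.
FC to add: 0.9982 − 0.2 = 0.7982 mg/L as Cl₂.
Cl₂ equivalent: 0.7982 mg/L × 1,090,000 L = 870 g.
Product at 61.0% available Cl: 870 / 0.61 = 1426 g.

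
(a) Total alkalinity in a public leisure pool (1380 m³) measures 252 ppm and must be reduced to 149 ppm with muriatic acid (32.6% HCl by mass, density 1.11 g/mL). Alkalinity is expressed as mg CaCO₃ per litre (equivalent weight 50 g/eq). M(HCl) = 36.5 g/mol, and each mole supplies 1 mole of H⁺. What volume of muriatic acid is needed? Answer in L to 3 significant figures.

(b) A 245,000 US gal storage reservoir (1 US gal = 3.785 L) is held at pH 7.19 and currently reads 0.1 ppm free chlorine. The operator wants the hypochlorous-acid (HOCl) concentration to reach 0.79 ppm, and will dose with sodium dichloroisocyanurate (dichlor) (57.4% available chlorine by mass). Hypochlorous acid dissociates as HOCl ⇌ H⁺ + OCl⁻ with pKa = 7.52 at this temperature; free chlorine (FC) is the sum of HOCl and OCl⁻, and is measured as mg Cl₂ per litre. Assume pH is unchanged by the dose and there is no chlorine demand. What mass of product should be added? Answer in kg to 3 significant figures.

(a) Volume: 1380 m³ = 1,380,000 L.
(a) Alkalinity to neutralize: (252 − 149) = 103 mg/L as CaCO₃ × 1,380,000 L = 142,100 g as CaCO₃.
(a) Equivalents of H⁺ required: 142,100 ÷ 50 g/eq = 2843 eq = 2843 mol HCl.
(a) Mass of HCl: 2843 × 36.5 = 103,800 g.
(a) Mass of 32.6% solution: 103,800 / 0.326 = 318,300 g.
(a) Volume: 318,300 g ÷ 1.11 g/mL = 286,700 mL.

(b) Volume: 245,000 US gal × 3.785 L/gal = 927,325 L.
(b) [OCl⁻]/[HOCl] = 10^(pH − pKa) = 10^(7.19 − 7.52) = 0.4677; fraction as HOCl = 1/(1 + 0.4677) = 0.6813.
(b) Free chlorine required for 0.79 ppm HOCl: 0.79 / 0.6813 = 1.16 ppm.
(b) FC to add: 1.16 − 0.1 = 1.06 mg/L as Cl₂.
(b) Cl₂ equivalent: 1.06 mg/L × 927,325 L = 982.5 g.
(b) Product at 57.4% available Cl: 982.5 / 0.574 = 1712 g.

(a) 287 L; (b) 1.71 kg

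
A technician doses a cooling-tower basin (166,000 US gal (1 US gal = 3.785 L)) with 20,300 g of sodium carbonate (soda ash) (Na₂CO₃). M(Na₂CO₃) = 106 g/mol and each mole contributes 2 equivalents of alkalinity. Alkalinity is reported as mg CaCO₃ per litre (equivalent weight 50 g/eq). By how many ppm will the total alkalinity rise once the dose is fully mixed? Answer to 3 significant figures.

30.5 ppm

Volume: 166,000 US gal × 3.785 L/gal = 628,310 L.
Moles of Na₂CO₃: 20,300 g ÷ 106 g/mol = 191.5 mol → 383 eq of alkalinity.
As CaCO₃: 383 eq × 50 g/eq = 19,150 g.
Rise: 19,150 g / 628,310 L × 1000 = 30.48 mg/L.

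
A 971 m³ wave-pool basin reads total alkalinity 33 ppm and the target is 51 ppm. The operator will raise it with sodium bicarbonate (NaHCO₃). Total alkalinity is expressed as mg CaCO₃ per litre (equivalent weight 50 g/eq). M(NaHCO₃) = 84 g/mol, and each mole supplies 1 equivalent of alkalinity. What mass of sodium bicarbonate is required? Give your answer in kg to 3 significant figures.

Volume: 971 m³ = 971,000 L.
Alkalinity to add: (51 − 33) = 18 mg/L as CaCO₃ × 971,000 L = 17,480 g as CaCO₃.
Equivalents: 17,480 g ÷ 50 g/eq = 349.6 eq.
NaHCO₃ supplies 1 eq per mole → 349.6 mol.
Mass: 349.6 mol × 84 g/mol = 29,360 g.

29.4 kg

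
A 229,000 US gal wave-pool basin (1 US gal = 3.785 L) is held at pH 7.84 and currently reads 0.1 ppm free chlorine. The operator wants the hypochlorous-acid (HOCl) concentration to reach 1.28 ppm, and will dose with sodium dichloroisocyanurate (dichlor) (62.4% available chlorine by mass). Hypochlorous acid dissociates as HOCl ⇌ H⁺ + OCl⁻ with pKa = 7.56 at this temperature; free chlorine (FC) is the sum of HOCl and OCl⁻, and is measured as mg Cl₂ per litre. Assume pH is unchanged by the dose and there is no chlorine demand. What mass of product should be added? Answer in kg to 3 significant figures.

5.03 kg

Volume: 229,000 US gal × 3.785 L/gal = 866,765 L.
[OCl⁻]/[HOCl] = 10^(pH − pKa) = 10^(7.84 − 7.56) = 1.905; fraction as HOCl = 1/(1 + 1.905) = 0.3442.
Free chlorine required for 1.28 ppm HOCl: 1.28 / 0.3442 = 3.719 ppm.
FC to add: 3.719 − 0.1 = 3.619 mg/L as Cl₂.
Cl₂ equivalent: 3.619 mg/L × 866,765 L = 3137 g.
Product at 62.4% available Cl: 3137 / 0.624 = 5027 g.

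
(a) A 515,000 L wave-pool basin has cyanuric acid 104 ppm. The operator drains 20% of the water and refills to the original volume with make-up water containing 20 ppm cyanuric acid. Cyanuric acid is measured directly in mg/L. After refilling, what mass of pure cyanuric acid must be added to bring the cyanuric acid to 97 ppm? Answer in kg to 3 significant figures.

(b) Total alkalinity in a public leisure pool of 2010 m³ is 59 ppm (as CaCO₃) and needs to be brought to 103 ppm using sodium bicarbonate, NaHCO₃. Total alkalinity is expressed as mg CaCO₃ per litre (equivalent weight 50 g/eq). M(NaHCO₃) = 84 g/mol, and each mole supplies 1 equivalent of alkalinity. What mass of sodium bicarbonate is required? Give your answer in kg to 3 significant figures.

(a) 5.05 kg; (b) 149 kg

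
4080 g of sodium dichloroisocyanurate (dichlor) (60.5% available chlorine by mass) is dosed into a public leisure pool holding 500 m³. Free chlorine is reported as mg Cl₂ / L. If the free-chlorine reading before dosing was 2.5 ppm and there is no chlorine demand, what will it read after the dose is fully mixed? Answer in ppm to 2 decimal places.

7.44 ppm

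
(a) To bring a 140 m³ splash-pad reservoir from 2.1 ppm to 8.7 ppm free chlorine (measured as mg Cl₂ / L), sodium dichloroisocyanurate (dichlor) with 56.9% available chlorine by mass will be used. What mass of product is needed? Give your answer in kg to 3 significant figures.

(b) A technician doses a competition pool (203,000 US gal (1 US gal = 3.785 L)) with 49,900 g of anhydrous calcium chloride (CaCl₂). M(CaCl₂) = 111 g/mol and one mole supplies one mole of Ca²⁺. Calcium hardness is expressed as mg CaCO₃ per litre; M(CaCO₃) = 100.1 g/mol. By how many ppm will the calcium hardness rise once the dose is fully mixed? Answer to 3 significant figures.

(a) Volume: 140 m³ = 140,000 L.
(a) Chlorine deficit: 8.7 − 2.1 = 6.6 ppm = 6.6 mg/L as Cl₂.
(a) Cl₂ equivalent needed: 6.6 mg/L × 140,000 L = 924,000 mg = 924 g.
(a) Product at 56.9% available chlorine: 924 / 0.569 = 1624 g.

(b) Volume: 203,000 US gal × 3.785 L/gal = 768,355 L.
(b) Moles of Ca²⁺: 49,900 g ÷ 111 g/mol = 449.5 mol.
(b) As CaCO₃: 449.5 mol × 100.1 g/mol = 45,000 g.
(b) Rise: 45,000 g / 768,355 L × 1000 = 58.57 mg/L.

(a) 1.62 kg; (b) 58.6 ppm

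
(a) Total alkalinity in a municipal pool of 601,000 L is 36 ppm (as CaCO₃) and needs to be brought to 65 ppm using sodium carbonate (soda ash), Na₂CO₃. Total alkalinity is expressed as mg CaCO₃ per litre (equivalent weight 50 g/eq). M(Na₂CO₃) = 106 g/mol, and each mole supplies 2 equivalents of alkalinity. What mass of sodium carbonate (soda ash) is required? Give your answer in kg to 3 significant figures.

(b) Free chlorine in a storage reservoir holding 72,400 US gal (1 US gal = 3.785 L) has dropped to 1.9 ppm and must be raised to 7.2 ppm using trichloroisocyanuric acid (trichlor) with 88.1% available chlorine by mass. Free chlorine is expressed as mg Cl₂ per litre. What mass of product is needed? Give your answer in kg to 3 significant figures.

(a) 18.5 kg; (b) 1.65 kg

(a) Alkalinity to add: (65 − 36) = 29 mg/L as CaCO₃ × 601,000 L = 17,430 g as CaCO₃.
(a) Equivalents: 17,430 g ÷ 50 g/eq = 348.6 eq.
(a) Each mole of Na₂CO₃ supplies 2 eq, so 348.6 / 2 = 174.3 mol.
(a) Mass: 174.3 mol × 106 g/mol = 18,470 g.

(b) Volume: 72,400 US gal × 3.785 L/gal = 274,034 L.
(b) Chlorine deficit: 7.2 − 1.9 = 5.3 ppm = 5.3 mg/L as Cl₂.
(b) Cl₂ equivalent needed: 5.3 mg/L × 274,034 L = 1,452,000 mg = 1452 g.
(b) Product at 88.1% available chlorine: 1452 / 0.881 = 1649 g.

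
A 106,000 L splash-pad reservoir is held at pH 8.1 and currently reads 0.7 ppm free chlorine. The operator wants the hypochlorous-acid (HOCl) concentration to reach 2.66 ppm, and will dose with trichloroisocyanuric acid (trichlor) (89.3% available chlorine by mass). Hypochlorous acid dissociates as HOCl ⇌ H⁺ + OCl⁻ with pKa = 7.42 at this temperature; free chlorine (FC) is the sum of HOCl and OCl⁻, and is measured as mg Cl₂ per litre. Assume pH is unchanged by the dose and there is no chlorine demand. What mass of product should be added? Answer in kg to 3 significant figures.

[OCl⁻]/[HOCl] = 10^(pH − pKa) = 10^(8.1 − 7.42) = 4.786; fraction as HOCl = 1/(1 + 4.786) = 0.1728.
Free chlorine required for 2.66 ppm HOCl: 2.66 / 0.1728 = 15.39 ppm.
FC to add: 15.39 − 0.7 = 14.69 mg/L as Cl₂.
Cl₂ equivalent: 14.69 mg/L × 106,000 L = 1557 g.
Product at 89.3% available Cl: 1557 / 0.893 = 1744 g.

1.74 kg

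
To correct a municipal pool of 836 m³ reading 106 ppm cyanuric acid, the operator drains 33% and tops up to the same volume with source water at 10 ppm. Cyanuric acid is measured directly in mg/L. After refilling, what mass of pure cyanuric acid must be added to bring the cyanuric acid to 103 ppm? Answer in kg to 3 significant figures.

Volume: 836 m³ = 836,000 L.
After draining 33% and refilling: 106 × 0.67 + 10 × 0.33 = 74.32 ppm.
Deficit to target: 103 − 74.32 = 28.68 mg/L.
Mass: 28.68 mg/L × 836,000 L = 23,980 g cyanuric acid.

24.0 kg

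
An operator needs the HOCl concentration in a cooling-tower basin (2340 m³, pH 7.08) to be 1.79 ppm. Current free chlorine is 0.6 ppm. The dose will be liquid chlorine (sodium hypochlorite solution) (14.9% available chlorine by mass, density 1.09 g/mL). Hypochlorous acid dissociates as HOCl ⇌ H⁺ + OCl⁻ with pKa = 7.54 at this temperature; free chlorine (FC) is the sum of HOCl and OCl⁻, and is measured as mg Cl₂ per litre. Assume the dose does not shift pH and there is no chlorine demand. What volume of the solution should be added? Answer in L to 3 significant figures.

26.1 L

Volume: 2340 m³ = 2,340,000 L.
[OCl⁻]/[HOCl] = 10^(pH − pKa) = 10^(7.08 − 7.54) = 0.3467; fraction as HOCl = 1/(1 + 0.3467) = 0.7425.
Free chlorine required for 1.79 ppm HOCl: 1.79 / 0.7425 = 2.411 ppm.
FC to add: 2.411 − 0.6 = 1.811 mg/L as Cl₂.
Cl₂ equivalent: 1.811 mg/L × 2,340,000 L = 4237 g.
Product at 14.9% available Cl: 4237 / 0.149 = 28,440 g.
Volume: 28,440 g ÷ 1.09 g/mL = 26,090 mL.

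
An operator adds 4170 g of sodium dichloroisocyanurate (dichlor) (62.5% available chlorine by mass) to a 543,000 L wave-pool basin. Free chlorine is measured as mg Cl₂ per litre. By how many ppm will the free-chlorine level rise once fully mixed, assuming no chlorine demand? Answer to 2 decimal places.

4.80 ppm

Available chlorine delivered: 4170 g × 0.625 = 2606 g as Cl₂.
Concentration rise: 2606 g / 543,000 L = 4.8 mg/L = 4.80 ppm.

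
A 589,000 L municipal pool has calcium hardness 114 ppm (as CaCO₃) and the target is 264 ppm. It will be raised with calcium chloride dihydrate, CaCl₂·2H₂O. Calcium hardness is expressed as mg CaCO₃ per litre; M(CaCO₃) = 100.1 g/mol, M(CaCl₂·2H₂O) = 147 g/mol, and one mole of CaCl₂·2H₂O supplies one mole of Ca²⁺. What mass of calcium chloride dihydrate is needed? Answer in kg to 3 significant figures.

130 kg

Hardness to add: (264 − 114) = 150 mg/L as CaCO₃ × 589,000 L = 88,350 g as CaCO₃.
Moles of Ca²⁺ (1 mol Ca²⁺ ≡ 1 mol CaCO₃): 88,350 / 100.1 g/mol = 882.6 mol.
Mass of CaCl₂·2H₂O: 882.6 × 147 = 129,700 g.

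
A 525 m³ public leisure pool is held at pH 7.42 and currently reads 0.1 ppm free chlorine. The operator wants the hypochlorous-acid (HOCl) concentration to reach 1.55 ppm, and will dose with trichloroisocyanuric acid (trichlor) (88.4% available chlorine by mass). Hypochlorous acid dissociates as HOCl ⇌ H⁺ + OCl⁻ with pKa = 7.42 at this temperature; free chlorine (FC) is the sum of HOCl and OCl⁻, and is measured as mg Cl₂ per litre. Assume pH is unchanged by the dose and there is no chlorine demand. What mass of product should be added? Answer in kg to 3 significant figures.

Volume: 525 m³ = 525,000 L.
[OCl⁻]/[HOCl] = 10^(pH − pKa) = 10^(7.42 − 7.42) = 1; fraction as HOCl = 1/(1 + 1) = 0.5.
Free chlorine required for 1.55 ppm HOCl: 1.55 / 0.5 = 3.1 ppm.
FC to add: 3.1 − 0.1 = 3 mg/L as Cl₂.
Cl₂ equivalent: 3 mg/L × 525,000 L = 1575 g.
Product at 88.4% available Cl: 1575 / 0.884 = 1782 g.

1.78 kg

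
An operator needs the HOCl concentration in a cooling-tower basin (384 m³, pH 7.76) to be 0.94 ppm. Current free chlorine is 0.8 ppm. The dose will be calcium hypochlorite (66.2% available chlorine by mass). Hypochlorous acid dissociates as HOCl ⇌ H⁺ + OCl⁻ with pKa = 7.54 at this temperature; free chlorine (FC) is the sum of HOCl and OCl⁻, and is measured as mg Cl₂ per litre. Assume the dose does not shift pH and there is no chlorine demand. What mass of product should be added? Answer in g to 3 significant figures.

986 g

Volume: 384 m³ = 384,000 L.
[OCl⁻]/[HOCl] = 10^(pH − pKa) = 10^(7.76 − 7.54) = 1.66; fraction as HOCl = 1/(1 + 1.66) = 0.376.
Free chlorine required for 0.94 ppm HOCl: 0.94 / 0.376 = 2.5 ppm.
FC to add: 2.5 − 0.8 = 1.7 mg/L as Cl₂.
Cl₂ equivalent: 1.7 mg/L × 384,000 L = 652.8 g.
Product at 66.2% available Cl: 652.8 / 0.662 = 986.1 g.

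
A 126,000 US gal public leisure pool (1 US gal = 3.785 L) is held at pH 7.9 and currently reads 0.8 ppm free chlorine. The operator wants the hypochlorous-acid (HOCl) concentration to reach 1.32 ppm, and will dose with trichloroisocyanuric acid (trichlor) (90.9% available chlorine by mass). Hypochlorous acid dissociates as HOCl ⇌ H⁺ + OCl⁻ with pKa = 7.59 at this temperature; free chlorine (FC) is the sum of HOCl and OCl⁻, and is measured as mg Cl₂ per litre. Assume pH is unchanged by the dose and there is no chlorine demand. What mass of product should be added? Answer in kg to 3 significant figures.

1.69 kg

Volume: 126,000 US gal × 3.785 L/gal = 476,910 L.
[OCl⁻]/[HOCl] = 10^(pH − pKa) = 10^(7.9 − 7.59) = 2.042; fraction as HOCl = 1/(1 + 2.042) = 0.3288.
Free chlorine required for 1.32 ppm HOCl: 1.32 / 0.3288 = 4.015 ppm.
FC to add: 4.015 − 0.8 = 3.215 mg/L as Cl₂.
Cl₂ equivalent: 3.215 mg/L × 476,910 L = 1533 g.
Product at 90.9% available Cl: 1533 / 0.909 = 1687 g.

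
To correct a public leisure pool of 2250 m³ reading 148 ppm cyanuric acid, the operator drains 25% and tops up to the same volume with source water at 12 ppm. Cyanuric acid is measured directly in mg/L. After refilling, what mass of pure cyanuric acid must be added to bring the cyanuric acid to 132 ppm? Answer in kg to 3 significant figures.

Volume: 2250 m³ = 2,250,000 L.
After draining 25% and refilling: 148 × 0.75 + 12 × 0.25 = 114 ppm.
Deficit to target: 132 − 114 = 18 mg/L.
Mass: 18 mg/L × 2,250,000 L = 40,500 g cyanuric acid.

40.5 kg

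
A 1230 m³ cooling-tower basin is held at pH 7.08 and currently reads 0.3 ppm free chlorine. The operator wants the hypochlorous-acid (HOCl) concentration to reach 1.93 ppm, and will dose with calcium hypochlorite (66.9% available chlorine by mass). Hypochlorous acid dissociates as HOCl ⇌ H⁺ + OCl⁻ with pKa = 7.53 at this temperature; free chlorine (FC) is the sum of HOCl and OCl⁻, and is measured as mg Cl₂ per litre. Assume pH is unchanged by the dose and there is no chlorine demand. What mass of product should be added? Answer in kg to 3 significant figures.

Volume: 1230 m³ = 1,230,000 L.
[OCl⁻]/[HOCl] = 10^(pH − pKa) = 10^(7.08 − 7.53) = 0.3548; fraction as HOCl = 1/(1 + 0.3548) = 0.7381.
Free chlorine required for 1.93 ppm HOCl: 1.93 / 0.7381 = 2.615 ppm.
FC to add: 2.615 − 0.3 = 2.315 mg/L as Cl₂.
Cl₂ equivalent: 2.315 mg/L × 1,230,000 L = 2847 g.
Product at 66.9% available Cl: 2847 / 0.669 = 4256 g.

4.26 kg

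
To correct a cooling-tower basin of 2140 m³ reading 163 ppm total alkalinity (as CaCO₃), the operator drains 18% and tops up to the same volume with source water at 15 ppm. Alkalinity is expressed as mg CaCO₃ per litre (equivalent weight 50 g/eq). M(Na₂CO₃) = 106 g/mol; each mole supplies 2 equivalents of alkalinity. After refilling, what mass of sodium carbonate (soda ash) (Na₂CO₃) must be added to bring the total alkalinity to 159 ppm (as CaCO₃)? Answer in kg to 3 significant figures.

51.4 kg

Volume: 2140 m³ = 2,140,000 L.
After draining 18% and refilling: 163 × 0.82 + 15 × 0.18 = 136.36 ppm.
Deficit to target: 159 − 136.36 = 22.64 mg/L.
As CaCO₃: 22.64 mg/L × 2,140,000 L = 48,450 g; ÷ 50 g/eq ÷ 2 = 484.5 mol Na₂CO₃.
Mass: 484.5 × 106 = 51,360 g.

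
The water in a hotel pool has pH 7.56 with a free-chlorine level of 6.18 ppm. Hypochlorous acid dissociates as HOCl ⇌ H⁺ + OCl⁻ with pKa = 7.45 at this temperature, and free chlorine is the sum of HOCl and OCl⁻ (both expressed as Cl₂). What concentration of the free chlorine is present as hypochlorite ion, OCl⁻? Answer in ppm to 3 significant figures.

3.48 ppm

[OCl⁻]/[HOCl] = 10^(pH − pKa) = 10^(7.56 − 7.45) = 10^0.11 = 1.288.
Fraction as HOCl = 1 / (1 + 1.288) = 0.437.
OCl⁻ = (1 − 0.437) × 6.18 ppm = 3.479 ppm.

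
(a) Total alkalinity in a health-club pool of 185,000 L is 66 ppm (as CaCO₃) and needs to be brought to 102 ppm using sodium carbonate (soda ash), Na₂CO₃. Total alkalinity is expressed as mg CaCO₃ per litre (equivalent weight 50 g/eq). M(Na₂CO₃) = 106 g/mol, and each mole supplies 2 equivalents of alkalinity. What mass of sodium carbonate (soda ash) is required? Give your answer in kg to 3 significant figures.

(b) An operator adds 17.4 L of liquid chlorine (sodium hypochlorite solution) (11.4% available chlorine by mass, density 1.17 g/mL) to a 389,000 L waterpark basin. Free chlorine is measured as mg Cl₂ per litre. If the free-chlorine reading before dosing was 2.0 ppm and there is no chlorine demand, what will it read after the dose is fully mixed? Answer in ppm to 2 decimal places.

(a) Alkalinity to add: (102 − 66) = 36 mg/L as CaCO₃ × 185,000 L = 6660 g as CaCO₃.
(a) Equivalents: 6660 g ÷ 50 g/eq = 133.2 eq.
(a) Each mole of Na₂CO₃ supplies 2 eq, so 133.2 / 2 = 66.6 mol.
(a) Mass: 66.6 mol × 106 g/mol = 7060 g.

(b) Mass of solution: 17.4 L × 1000 mL/L × 1.17 g/mL = 20,360 g.
(b) Available chlorine delivered: 20,360 g × 0.114 = 2321 g as Cl₂.
(b) Concentration rise: 2321 g / 389,000 L = 5.966 mg/L = 5.97 ppm.
(b) Final FC: 2.0 + 5.97 = 7.97 ppm.

(a) 7.06 kg; (b) 7.97 ppm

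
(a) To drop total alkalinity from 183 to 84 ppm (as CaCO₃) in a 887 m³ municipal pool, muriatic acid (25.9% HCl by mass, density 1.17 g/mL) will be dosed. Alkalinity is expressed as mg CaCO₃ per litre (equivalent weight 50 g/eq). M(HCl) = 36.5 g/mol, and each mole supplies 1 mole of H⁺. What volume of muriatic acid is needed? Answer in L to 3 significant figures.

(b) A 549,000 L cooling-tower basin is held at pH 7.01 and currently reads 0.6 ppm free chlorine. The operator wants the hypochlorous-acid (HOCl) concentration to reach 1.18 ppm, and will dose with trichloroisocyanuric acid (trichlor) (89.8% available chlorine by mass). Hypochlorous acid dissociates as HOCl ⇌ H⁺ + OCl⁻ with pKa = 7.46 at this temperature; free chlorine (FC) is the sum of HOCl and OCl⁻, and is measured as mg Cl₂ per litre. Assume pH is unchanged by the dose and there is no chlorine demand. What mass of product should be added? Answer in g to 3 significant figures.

(a) 212 L; (b) 611 g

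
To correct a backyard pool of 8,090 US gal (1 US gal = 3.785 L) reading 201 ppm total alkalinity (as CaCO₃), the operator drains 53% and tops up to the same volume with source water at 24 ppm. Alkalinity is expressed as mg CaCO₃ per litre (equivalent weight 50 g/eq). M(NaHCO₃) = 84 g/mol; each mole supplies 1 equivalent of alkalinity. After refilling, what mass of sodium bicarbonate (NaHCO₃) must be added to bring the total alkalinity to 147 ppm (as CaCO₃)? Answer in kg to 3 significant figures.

Volume: 8,090 US gal × 3.785 L/gal = 30,621 L.
After draining 53% and refilling: 201 × 0.47 + 24 × 0.53 = 107.19 ppm.
Deficit to target: 147 − 107.19 = 39.81 mg/L.
As CaCO₃: 39.81 mg/L × 30,621 L = 1219 g; ÷ 50 g/eq ÷ 1 = 24.38 mol NaHCO₃.
Mass: 24.38 × 84 = 2048 g.

2.05 kg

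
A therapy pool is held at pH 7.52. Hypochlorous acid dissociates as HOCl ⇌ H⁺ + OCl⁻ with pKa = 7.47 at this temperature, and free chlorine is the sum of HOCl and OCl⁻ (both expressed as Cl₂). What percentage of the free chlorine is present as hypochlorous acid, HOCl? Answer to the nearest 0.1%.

47.1%

[OCl⁻]/[HOCl] = 10^(pH − pKa) = 10^(7.52 − 7.47) = 10^0.05 = 1.122.
Fraction as HOCl = 1 / (1 + 1.122) = 0.4712.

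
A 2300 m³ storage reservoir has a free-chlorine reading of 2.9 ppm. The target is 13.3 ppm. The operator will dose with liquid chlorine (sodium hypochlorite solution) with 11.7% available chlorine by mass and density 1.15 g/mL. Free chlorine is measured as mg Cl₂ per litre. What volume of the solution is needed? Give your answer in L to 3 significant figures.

Volume: 2300 m³ = 2,300,000 L.
Chlorine deficit: 13.3 − 2.9 = 10.4 ppm = 10.4 mg/L as Cl₂.
Cl₂ equivalent needed: 10.4 mg/L × 2,300,000 L = 23,920,000 mg = 23,920 g.
Product at 11.7% available chlorine: 23,920 / 0.117 = 204,400 g.
Volume at density 1.15 g/mL: 204,400 g ÷ 1.15 g/mL = 177,800 mL.

178 L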